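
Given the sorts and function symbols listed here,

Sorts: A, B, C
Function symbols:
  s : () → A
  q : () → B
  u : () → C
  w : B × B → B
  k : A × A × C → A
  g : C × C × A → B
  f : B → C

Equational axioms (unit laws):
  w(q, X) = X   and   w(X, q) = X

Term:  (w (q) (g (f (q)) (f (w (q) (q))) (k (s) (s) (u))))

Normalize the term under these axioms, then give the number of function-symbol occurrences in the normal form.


size = 9

1. (w (q) (g (f (q)) (f (w (q) (q))) (k (s) (s) (u))))  →  (g (f (q)) (f (w (q) (q))) (k (s) (s) (u)))
2. (g (f (q)) (f (w (q) (q))) (k (s) (s) (u)))  →  (g (f (q)) (f (q)) (k (s) (s) (u)))
normal form: (g (f (q)) (f (q)) (k (s) (s) (u)))


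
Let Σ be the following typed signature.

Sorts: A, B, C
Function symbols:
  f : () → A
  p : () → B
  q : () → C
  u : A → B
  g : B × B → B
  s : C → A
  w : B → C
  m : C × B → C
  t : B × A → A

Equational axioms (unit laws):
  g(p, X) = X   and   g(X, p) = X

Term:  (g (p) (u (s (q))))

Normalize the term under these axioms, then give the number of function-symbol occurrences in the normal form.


1. (g (p) (u (s (q))))  →  (u (s (q)))
normal form: (u (s (q)))

size = 3


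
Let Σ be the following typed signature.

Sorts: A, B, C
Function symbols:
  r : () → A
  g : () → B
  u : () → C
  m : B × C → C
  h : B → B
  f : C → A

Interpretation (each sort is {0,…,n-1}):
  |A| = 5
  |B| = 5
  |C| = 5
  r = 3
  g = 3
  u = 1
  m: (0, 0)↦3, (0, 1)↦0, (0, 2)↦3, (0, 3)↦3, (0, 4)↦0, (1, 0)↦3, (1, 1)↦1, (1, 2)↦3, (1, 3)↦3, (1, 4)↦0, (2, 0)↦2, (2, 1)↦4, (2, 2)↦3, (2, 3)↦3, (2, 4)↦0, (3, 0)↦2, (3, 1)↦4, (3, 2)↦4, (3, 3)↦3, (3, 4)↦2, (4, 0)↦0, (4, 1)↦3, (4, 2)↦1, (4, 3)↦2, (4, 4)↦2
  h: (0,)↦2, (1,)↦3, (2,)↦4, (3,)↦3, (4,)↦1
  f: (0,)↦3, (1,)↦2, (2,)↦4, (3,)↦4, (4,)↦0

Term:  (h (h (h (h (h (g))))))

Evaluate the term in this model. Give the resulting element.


value = 3

  g = 3
  (h (g)) = h(3,) = 3
  (h (h (g))) = h(3,) = 3
  (h (h (h (g)))) = h(3,) = 3
  (h (h (h (h (g))))) = h(3,) = 3
  (h (h (h (h (h (g)))))) = h(3,) = 3


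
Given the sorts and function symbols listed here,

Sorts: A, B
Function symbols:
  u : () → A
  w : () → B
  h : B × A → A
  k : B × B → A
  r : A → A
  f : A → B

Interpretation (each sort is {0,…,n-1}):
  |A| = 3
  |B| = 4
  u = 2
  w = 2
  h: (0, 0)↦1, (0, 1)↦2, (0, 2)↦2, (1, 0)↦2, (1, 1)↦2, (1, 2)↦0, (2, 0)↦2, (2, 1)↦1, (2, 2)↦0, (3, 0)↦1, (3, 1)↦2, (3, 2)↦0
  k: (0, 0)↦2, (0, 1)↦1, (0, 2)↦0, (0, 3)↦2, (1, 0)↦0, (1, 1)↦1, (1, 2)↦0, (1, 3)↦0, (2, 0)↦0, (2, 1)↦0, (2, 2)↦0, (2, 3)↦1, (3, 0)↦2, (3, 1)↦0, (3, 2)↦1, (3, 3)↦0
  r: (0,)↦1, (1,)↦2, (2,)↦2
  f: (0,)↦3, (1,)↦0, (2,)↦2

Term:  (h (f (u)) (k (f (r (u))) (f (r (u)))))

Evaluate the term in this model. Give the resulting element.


  u = 2
  (f (u)) = f(2,) = 2
  u = 2
  (r (u)) = r(2,) = 2
  (f (r (u))) = f(2,) = 2
  u = 2
  (r (u)) = r(2,) = 2
  (f (r (u))) = f(2,) = 2
  (k (f (r (u))) (f (r (u)))) = k(2, 2) = 0
  (h (f (u)) (k (f (r (u))) (f (r (u))))) = h(2, 0) = 2

value = 2


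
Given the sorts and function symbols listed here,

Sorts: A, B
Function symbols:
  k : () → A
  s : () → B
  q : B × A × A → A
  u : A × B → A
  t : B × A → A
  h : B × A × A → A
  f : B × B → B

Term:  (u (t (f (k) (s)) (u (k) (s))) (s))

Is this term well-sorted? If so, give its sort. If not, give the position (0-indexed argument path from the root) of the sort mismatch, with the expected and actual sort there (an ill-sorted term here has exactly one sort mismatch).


      (k) : A
      (s) : B
    (f (k) (s)) : ✗ arg 0 at [0, 0, 0] has sort A, expected B
      (k) : A
      (s) : B
    (u (k) (s)) : A
  (s) : B

ill-sorted at position [0, 0, 0]: expected B, got A


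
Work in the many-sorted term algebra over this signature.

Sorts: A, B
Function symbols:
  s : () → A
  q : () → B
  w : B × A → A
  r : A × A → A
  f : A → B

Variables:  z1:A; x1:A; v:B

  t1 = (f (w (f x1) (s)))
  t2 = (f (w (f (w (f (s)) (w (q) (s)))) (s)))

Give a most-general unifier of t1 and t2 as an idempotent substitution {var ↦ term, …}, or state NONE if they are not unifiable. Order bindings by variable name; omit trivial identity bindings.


{x1 ↦ (w (f (s)) (w (q) (s)))}


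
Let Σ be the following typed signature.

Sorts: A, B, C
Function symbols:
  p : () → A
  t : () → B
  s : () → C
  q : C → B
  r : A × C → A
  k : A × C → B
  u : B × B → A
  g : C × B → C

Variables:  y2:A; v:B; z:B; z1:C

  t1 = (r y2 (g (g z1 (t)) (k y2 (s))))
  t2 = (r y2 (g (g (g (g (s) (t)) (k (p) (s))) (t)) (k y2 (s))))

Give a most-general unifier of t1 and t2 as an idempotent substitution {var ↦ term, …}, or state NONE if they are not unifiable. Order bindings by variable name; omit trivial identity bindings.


{z1 ↦ (g (g (s) (t)) (k (p) (s)))}


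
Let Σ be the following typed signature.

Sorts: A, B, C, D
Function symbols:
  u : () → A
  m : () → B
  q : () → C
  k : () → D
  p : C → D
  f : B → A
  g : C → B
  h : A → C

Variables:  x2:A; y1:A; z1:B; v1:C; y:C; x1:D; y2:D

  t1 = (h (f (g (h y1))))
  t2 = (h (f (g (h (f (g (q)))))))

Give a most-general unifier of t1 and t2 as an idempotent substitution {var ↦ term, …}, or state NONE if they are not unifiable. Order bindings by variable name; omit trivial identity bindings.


{y1 ↦ (f (g (q)))}


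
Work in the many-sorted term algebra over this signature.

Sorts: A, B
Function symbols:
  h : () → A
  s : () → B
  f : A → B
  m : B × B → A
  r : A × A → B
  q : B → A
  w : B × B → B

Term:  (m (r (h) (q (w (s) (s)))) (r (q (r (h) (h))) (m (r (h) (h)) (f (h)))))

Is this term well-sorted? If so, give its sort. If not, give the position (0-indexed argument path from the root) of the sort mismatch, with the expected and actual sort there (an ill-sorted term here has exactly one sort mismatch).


    (h) : A
        (s) : B
        (s) : B
      (w (s) (s)) : B
    (q (w (s) (s))) : A
  (r (h) (q (w (s) (s)))) : B
        (h) : A
        (h) : A
      (r (h) (h)) : B
    (q (r (h) (h))) : A
        (h) : A
        (h) : A
      (r (h) (h)) : B
        (h) : A
      (f (h)) : B
    (m (r (h) (h)) (f (h))) : A
  (r (q (r (h) (h))) (m (r (h) (h)) (f (h)))) : B
(m (r (h) (q (w (s) (s)))) (r (q (r (h) (h))) (m (r (h) (h)) (f (h))))) : A

well-sorted; sort = A


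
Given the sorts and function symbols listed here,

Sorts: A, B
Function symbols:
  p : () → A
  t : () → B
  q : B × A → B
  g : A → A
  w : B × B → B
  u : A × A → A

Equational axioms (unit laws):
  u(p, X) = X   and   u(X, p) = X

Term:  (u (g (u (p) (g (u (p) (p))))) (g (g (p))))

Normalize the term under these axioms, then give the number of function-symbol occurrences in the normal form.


1. (u (g (u (p) (g (u (p) (p))))) (g (g (p))))  →  (u (g (g (u (p) (p)))) (g (g (p))))
2. (u (g (g (u (p) (p)))) (g (g (p))))  →  (u (g (g (p))) (g (g (p))))
normal form: (u (g (g (p))) (g (g (p))))

size = 7


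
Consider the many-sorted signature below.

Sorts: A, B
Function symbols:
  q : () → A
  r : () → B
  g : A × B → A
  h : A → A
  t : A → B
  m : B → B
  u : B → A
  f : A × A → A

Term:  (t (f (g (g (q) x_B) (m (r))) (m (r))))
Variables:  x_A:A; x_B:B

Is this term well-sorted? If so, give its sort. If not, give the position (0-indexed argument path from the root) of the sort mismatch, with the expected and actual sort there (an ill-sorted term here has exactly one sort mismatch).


        (q) : A
        x_B : B
      (g (q) x_B) : A
        (r) : B
      (m (r)) : B
    (g (g (q) x_B) (m (r))) : A
      (r) : B
    (m (r)) : B
  (f (g (g (q) x_B) (m (r))) (m (r))) : ✗ arg 1 at [0, 1] has sort B, expected A

ill-sorted at position [0, 1]: expected A, got B


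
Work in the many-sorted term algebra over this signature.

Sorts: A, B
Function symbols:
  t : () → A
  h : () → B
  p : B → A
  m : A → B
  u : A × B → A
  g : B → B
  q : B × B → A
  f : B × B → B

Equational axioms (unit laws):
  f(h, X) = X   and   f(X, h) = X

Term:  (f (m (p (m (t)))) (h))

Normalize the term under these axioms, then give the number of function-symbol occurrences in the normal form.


1. (f (m (p (m (t)))) (h))  →  (m (p (m (t))))
normal form: (m (p (m (t))))

size = 4


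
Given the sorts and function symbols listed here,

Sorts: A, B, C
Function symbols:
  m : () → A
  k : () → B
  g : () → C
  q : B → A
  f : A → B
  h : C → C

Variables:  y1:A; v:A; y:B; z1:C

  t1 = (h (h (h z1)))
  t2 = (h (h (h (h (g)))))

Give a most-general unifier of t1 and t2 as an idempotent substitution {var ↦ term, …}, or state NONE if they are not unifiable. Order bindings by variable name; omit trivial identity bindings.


{z1 ↦ (h (g))}


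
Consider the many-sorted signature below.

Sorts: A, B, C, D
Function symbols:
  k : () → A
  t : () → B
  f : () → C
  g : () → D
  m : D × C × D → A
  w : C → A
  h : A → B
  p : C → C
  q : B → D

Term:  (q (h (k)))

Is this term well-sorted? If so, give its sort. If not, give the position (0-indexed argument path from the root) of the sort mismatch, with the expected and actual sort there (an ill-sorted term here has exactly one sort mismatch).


    (k) : A
  (h (k)) : B
(q (h (k))) : D

well-sorted; sort = D


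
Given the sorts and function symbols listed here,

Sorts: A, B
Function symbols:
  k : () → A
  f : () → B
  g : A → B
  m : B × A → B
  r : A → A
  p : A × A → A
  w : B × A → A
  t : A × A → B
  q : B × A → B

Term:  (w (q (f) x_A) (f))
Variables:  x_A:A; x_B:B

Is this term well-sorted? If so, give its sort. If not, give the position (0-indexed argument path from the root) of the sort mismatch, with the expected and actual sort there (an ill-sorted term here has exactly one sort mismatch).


    (f) : B
    x_A : A
  (q (f) x_A) : B
  (f) : B
(w (q (f) x_A) (f)) : ✗ arg 1 at [1] has sort B, expected A

ill-sorted at position [1]: expected A, got B


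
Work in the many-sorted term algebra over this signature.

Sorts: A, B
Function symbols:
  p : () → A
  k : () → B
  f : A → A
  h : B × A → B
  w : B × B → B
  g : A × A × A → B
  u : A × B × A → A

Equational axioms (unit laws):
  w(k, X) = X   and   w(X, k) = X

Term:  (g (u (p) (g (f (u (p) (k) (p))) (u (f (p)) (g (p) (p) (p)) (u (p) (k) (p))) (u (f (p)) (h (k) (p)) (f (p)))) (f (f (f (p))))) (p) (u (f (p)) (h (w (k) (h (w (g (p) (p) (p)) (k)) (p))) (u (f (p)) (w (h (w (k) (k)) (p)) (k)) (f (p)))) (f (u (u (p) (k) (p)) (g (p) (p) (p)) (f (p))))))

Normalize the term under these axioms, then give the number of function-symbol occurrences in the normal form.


1. (g (u (p) (g (f (u (p) (k) (p))) (u (f (p)) (g (p) (p) (p)) (u (p) (k) (p))) (u (f (p)) (h (k) (p)) (f (p)))) (f (f (f (p))))) (p) (u (f (p)) (h (w (k) (h (w (g (p) (p) (p)) (k)) (p))) (u (f (p)) (w (h (w (k) (k)) (p)) (k)) (f (p)))) (f (u (u (p) (k) (p)) (g (p) (p) (p)) (f (p))))))  →  (g (u (p) (g (f (u (p) (k) (p))) (u (f (p)) (g (p) (p) (p)) (u (p) (k) (p))) (u (f (p)) (h (k) (p)) (f (p)))) (f (f (f (p))))) (p) (u (f (p)) (h (h (w (g (p) (p) (p)) (k)) (p)) (u (f (p)) (w (h (w (k) (k)) (p)) (k)) (f (p)))) (f (u (u (p) (k) (p)) (g (p) (p) (p)) (f (p))))))
2. (g (u (p) (g (f (u (p) (k) (p))) (u (f (p)) (g (p) (p) (p)) (u (p) (k) (p))) (u (f (p)) (h (k) (p)) (f (p)))) (f (f (f (p))))) (p) (u (f (p)) (h (h (w (g (p) (p) (p)) (k)) (p)) (u (f (p)) (w (h (w (k) (k)) (p)) (k)) (f (p)))) (f (u (u (p) (k) (p)) (g (p) (p) (p)) (f (p))))))  →  (g (u (p) (g (f (u (p) (k) (p))) (u (f (p)) (g (p) (p) (p)) (u (p) (k) (p))) (u (f (p)) (h (k) (p)) (f (p)))) (f (f (f (p))))) (p) (u (f (p)) (h (h (g (p) (p) (p)) (p)) (u (f (p)) (w (h (w (k) (k)) (p)) (k)) (f (p)))) (f (u (u (p) (k) (p)) (g (p) (p) (p)) (f (p))))))
3. (g (u (p) (g (f (u (p) (k) (p))) (u (f (p)) (g (p) (p) (p)) (u (p) (k) (p))) (u (f (p)) (h (k) (p)) (f (p)))) (f (f (f (p))))) (p) (u (f (p)) (h (h (g (p) (p) (p)) (p)) (u (f (p)) (w (h (w (k) (k)) (p)) (k)) (f (p)))) (f (u (u (p) (k) (p)) (g (p) (p) (p)) (f (p))))))  →  (g (u (p) (g (f (u (p) (k) (p))) (u (f (p)) (g (p) (p) (p)) (u (p) (k) (p))) (u (f (p)) (h (k) (p)) (f (p)))) (f (f (f (p))))) (p) (u (f (p)) (h (h (g (p) (p) (p)) (p)) (u (f (p)) (h (w (k) (k)) (p)) (f (p)))) (f (u (u (p) (k) (p)) (g (p) (p) (p)) (f (p))))))
4. (g (u (p) (g (f (u (p) (k) (p))) (u (f (p)) (g (p) (p) (p)) (u (p) (k) (p))) (u (f (p)) (h (k) (p)) (f (p)))) (f (f (f (p))))) (p) (u (f (p)) (h (h (g (p) (p) (p)) (p)) (u (f (p)) (h (w (k) (k)) (p)) (f (p)))) (f (u (u (p) (k) (p)) (g (p) (p) (p)) (f (p))))))  →  (g (u (p) (g (f (u (p) (k) (p))) (u (f (p)) (g (p) (p) (p)) (u (p) (k) (p))) (u (f (p)) (h (k) (p)) (f (p)))) (f (f (f (p))))) (p) (u (f (p)) (h (h (g (p) (p) (p)) (p)) (u (f (p)) (h (k) (p)) (f (p)))) (f (u (u (p) (k) (p)) (g (p) (p) (p)) (f (p))))))
normal form: (g (u (p) (g (f (u (p) (k) (p))) (u (f (p)) (g (p) (p) (p)) (u (p) (k) (p))) (u (f (p)) (h (k) (p)) (f (p)))) (f (f (f (p))))) (p) (u (f (p)) (h (h (g (p) (p) (p)) (p)) (u (f (p)) (h (k) (p)) (f (p)))) (f (u (u (p) (k) (p)) (g (p) (p) (p)) (f (p))))))

size = 63


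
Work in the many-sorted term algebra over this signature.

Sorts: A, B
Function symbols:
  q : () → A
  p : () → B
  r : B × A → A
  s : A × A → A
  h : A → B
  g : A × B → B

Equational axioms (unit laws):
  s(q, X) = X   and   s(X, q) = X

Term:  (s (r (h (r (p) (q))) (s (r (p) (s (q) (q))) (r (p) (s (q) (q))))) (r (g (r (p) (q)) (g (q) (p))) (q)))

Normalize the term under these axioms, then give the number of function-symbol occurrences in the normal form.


1. (s (r (h (r (p) (q))) (s (r (p) (s (q) (q))) (r (p) (s (q) (q))))) (r (g (r (p) (q)) (g (q) (p))) (q)))  →  (s (r (h (r (p) (q))) (s (r (p) (q)) (r (p) (s (q) (q))))) (r (g (r (p) (q)) (g (q) (p))) (q)))
2. (s (r (h (r (p) (q))) (s (r (p) (q)) (r (p) (s (q) (q))))) (r (g (r (p) (q)) (g (q) (p))) (q)))  →  (s (r (h (r (p) (q))) (s (r (p) (q)) (r (p) (q)))) (r (g (r (p) (q)) (g (q) (p))) (q)))
normal form: (s (r (h (r (p) (q))) (s (r (p) (q)) (r (p) (q)))) (r (g (r (p) (q)) (g (q) (p))) (q)))

size = 22


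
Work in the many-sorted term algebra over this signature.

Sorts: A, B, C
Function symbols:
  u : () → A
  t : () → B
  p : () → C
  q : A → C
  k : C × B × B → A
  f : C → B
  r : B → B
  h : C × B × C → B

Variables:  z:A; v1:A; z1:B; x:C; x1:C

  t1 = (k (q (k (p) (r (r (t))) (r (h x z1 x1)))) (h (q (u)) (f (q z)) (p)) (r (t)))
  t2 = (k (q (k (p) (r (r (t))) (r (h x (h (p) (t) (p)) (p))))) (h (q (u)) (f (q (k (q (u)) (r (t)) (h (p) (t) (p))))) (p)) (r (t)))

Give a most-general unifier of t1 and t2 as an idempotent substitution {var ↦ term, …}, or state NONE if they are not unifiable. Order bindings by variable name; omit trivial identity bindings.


{x1 ↦ (p), z ↦ (k (q (u)) (r (t)) (h (p) (t) (p))), z1 ↦ (h (p) (t) (p))}


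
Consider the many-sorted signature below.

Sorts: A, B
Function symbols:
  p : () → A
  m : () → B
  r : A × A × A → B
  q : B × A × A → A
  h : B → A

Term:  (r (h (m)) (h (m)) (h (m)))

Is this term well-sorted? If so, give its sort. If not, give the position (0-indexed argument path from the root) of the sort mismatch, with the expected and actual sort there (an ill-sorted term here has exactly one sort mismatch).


well-sorted; sort = B

    (m) : B
  (h (m)) : A
    (m) : B
  (h (m)) : A
    (m) : B
  (h (m)) : A
(r (h (m)) (h (m)) (h (m))) : B


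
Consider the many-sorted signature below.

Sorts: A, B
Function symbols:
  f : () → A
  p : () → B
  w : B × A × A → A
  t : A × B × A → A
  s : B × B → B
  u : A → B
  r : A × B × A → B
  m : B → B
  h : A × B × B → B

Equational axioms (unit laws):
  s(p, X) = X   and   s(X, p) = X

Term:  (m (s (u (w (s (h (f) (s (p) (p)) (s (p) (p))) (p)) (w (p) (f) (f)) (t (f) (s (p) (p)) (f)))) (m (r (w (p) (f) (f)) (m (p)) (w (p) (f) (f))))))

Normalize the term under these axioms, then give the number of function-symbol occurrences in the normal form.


1. (m (s (u (w (s (h (f) (s (p) (p)) (s (p) (p))) (p)) (w (p) (f) (f)) (t (f) (s (p) (p)) (f)))) (m (r (w (p) (f) (f)) (m (p)) (w (p) (f) (f))))))  →  (m (s (u (w (h (f) (s (p) (p)) (s (p) (p))) (w (p) (f) (f)) (t (f) (s (p) (p)) (f)))) (m (r (w (p) (f) (f)) (m (p)) (w (p) (f) (f))))))
2. (m (s (u (w (h (f) (s (p) (p)) (s (p) (p))) (w (p) (f) (f)) (t (f) (s (p) (p)) (f)))) (m (r (w (p) (f) (f)) (m (p)) (w (p) (f) (f))))))  →  (m (s (u (w (h (f) (p) (s (p) (p))) (w (p) (f) (f)) (t (f) (s (p) (p)) (f)))) (m (r (w (p) (f) (f)) (m (p)) (w (p) (f) (f))))))
3. (m (s (u (w (h (f) (p) (s (p) (p))) (w (p) (f) (f)) (t (f) (s (p) (p)) (f)))) (m (r (w (p) (f) (f)) (m (p)) (w (p) (f) (f))))))  →  (m (s (u (w (h (f) (p) (p)) (w (p) (f) (f)) (t (f) (s (p) (p)) (f)))) (m (r (w (p) (f) (f)) (m (p)) (w (p) (f) (f))))))
4. (m (s (u (w (h (f) (p) (p)) (w (p) (f) (f)) (t (f) (s (p) (p)) (f)))) (m (r (w (p) (f) (f)) (m (p)) (w (p) (f) (f))))))  →  (m (s (u (w (h (f) (p) (p)) (w (p) (f) (f)) (t (f) (p) (f)))) (m (r (w (p) (f) (f)) (m (p)) (w (p) (f) (f))))))
normal form: (m (s (u (w (h (f) (p) (p)) (w (p) (f) (f)) (t (f) (p) (f)))) (m (r (w (p) (f) (f)) (m (p)) (w (p) (f) (f))))))

size = 28


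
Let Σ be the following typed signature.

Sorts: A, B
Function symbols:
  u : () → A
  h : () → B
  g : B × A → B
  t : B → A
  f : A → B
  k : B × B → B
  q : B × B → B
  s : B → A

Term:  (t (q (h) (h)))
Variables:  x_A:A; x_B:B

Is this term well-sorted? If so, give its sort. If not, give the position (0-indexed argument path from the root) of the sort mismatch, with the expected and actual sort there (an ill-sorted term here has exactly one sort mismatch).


well-sorted; sort = A

    (h) : B
    (h) : B
  (q (h) (h)) : B
(t (q (h) (h))) : A


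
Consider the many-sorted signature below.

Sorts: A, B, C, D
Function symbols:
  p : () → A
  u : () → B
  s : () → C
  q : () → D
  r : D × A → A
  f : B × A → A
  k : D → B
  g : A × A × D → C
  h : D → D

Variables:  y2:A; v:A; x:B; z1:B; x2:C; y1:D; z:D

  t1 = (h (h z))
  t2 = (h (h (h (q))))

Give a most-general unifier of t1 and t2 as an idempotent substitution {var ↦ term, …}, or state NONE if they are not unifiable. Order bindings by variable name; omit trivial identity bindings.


{z ↦ (h (q))}


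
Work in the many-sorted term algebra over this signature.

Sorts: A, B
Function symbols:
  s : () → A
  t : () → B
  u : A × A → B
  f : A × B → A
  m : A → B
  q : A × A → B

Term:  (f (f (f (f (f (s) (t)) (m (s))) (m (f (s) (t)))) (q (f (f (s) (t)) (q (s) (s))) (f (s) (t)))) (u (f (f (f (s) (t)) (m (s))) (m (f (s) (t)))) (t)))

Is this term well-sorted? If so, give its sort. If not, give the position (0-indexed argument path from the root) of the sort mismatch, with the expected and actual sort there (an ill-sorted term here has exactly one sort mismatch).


          (s) : A
          (t) : B
        (f (s) (t)) : A
          (s) : A
        (m (s)) : B
      (f (f (s) (t)) (m (s))) : A
          (s) : A
          (t) : B
        (f (s) (t)) : A
      (m (f (s) (t))) : B
    (f (f (f (s) (t)) (m (s))) (m (f (s) (t)))) : A
          (s) : A
          (t) : B
        (f (s) (t)) : A
          (s) : A
          (s) : A
        (q (s) (s)) : B
      (f (f (s) (t)) (q (s) (s))) : A
        (s) : A
        (t) : B
      (f (s) (t)) : A
    (q (f (f (s) (t)) (q (s) (s))) (f (s) (t))) : B
  (f (f (f (f (s) (t)) (m (s))) (m (f (s) (t)))) (q (f (f (s) (t)) (q (s) (s))) (f (s) (t)))) : A
          (s) : A
          (t) : B
        (f (s) (t)) : A
          (s) : A
        (m (s)) : B
      (f (f (s) (t)) (m (s))) : A
          (s) : A
          (t) : B
        (f (s) (t)) : A
      (m (f (s) (t))) : B
    (f (f (f (s) (t)) (m (s))) (m (f (s) (t)))) : A
    (t) : B
  (u (f (f (f (s) (t)) (m (s))) (m (f (s) (t)))) (t)) : ✗ arg 1 at [1, 1] has sort B, expected A

ill-sorted at position [1, 1]: expected A, got B


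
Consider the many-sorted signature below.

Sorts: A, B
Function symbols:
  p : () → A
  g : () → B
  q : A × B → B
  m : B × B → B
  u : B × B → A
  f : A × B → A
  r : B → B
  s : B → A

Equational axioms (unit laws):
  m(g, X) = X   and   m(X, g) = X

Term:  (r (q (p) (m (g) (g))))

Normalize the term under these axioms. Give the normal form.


normal form = (r (q (p) (g)))

1. (r (q (p) (m (g) (g))))  →  (r (q (p) (g)))


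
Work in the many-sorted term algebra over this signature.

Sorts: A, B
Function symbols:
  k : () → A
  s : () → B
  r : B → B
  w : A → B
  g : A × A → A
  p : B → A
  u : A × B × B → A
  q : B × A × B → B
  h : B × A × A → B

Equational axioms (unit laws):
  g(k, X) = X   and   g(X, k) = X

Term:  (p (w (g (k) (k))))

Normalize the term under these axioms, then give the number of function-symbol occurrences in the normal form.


size = 3

1. (p (w (g (k) (k))))  →  (p (w (k)))
normal form: (p (w (k)))


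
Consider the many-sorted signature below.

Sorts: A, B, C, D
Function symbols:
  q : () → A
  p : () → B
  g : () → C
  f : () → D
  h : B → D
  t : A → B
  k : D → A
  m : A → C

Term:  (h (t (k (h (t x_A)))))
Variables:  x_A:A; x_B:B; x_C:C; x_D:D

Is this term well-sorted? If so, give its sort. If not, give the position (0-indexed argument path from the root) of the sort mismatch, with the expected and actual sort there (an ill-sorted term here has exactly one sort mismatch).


          x_A : A
        (t x_A) : B
      (h (t x_A)) : D
    (k (h (t x_A))) : A
  (t (k (h (t x_A)))) : B
(h (t (k (h (t x_A))))) : D

well-sorted; sort = D


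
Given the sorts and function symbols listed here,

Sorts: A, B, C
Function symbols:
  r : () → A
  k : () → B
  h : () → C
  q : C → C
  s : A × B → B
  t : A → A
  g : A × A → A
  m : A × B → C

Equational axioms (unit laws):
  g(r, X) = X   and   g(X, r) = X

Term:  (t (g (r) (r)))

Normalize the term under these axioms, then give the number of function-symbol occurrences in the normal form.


1. (t (g (r) (r)))  →  (t (r))
normal form: (t (r))

size = 2


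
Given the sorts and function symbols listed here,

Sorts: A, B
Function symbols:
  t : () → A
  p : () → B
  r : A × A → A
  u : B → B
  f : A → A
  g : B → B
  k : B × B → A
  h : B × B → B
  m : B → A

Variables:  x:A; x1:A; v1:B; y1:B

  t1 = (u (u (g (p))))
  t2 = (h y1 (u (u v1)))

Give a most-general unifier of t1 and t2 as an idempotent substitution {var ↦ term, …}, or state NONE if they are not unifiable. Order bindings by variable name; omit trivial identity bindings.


head clash or occurs-check failure — not unifiable

NONE (not unifiable)


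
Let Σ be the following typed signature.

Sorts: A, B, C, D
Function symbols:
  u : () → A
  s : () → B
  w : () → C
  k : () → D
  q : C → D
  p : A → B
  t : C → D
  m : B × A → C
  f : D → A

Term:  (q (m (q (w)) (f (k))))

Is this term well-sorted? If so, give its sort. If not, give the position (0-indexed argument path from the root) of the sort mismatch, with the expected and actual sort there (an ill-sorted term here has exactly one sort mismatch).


      (w) : C
    (q (w)) : D
      (k) : D
    (f (k)) : A
  (m (q (w)) (f (k))) : ✗ arg 0 at [0, 0] has sort D, expected B

ill-sorted at position [0, 0]: expected B, got D


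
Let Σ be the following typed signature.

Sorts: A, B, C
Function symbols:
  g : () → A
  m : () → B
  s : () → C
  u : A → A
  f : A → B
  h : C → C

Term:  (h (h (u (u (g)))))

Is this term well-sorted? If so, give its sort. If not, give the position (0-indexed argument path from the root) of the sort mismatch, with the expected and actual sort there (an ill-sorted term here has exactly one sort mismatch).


        (g) : A
      (u (g)) : A
    (u (u (g))) : A
  (h (u (u (g)))) : ✗ arg 0 at [0, 0] has sort A, expected C

ill-sorted at position [0, 0]: expected C, got A


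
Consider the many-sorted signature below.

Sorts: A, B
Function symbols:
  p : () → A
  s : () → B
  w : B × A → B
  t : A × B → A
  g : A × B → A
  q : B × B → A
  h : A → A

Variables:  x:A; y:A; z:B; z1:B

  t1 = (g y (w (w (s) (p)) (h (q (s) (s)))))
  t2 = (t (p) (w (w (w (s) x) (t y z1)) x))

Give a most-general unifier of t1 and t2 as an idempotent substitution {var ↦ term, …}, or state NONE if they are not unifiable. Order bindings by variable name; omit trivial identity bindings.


head clash or occurs-check failure — not unifiable

NONE (not unifiable)


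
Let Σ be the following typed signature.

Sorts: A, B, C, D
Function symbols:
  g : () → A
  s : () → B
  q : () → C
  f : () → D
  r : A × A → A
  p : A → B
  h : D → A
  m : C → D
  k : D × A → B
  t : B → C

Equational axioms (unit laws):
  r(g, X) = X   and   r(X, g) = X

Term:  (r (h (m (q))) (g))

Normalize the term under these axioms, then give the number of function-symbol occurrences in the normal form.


size = 3

1. (r (h (m (q))) (g))  →  (h (m (q)))
normal form: (h (m (q)))


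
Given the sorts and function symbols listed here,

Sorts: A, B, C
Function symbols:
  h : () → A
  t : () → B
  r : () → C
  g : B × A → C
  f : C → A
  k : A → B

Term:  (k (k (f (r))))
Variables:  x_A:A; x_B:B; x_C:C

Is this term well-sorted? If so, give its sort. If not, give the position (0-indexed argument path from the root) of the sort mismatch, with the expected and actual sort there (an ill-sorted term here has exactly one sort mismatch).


      (r) : C
    (f (r)) : A
  (k (f (r))) : B
(k (k (f (r)))) : ✗ arg 0 at [0] has sort B, expected A

ill-sorted at position [0]: expected A, got B


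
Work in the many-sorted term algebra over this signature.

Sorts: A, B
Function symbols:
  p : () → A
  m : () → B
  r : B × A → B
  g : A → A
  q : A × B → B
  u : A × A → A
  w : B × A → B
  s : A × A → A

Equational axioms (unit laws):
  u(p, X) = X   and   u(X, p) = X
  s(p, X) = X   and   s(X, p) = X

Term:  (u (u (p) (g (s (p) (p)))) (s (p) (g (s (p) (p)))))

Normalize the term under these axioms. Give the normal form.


normal form = (u (g (p)) (g (p)))

1. (u (u (p) (g (s (p) (p)))) (s (p) (g (s (p) (p)))))  →  (u (g (s (p) (p))) (s (p) (g (s (p) (p)))))
2. (u (g (s (p) (p))) (s (p) (g (s (p) (p)))))  →  (u (g (p)) (s (p) (g (s (p) (p)))))
3. (u (g (p)) (s (p) (g (s (p) (p)))))  →  (u (g (p)) (g (s (p) (p))))
4. (u (g (p)) (g (s (p) (p))))  →  (u (g (p)) (g (p)))


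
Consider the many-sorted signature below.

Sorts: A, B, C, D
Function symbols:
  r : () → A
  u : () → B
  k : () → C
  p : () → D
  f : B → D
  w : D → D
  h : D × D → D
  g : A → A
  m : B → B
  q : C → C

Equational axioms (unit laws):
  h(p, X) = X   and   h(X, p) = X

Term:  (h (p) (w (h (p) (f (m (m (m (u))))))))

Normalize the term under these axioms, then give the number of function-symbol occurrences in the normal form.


1. (h (p) (w (h (p) (f (m (m (m (u))))))))  →  (w (h (p) (f (m (m (m (u)))))))
2. (w (h (p) (f (m (m (m (u)))))))  →  (w (f (m (m (m (u))))))
normal form: (w (f (m (m (m (u))))))

size = 6


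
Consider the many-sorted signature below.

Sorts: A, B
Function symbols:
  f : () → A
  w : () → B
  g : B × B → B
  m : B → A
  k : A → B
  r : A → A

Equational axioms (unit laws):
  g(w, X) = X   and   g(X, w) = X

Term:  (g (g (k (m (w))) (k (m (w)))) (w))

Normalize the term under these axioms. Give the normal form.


1. (g (g (k (m (w))) (k (m (w)))) (w))  →  (g (k (m (w))) (k (m (w))))

normal form = (g (k (m (w))) (k (m (w))))


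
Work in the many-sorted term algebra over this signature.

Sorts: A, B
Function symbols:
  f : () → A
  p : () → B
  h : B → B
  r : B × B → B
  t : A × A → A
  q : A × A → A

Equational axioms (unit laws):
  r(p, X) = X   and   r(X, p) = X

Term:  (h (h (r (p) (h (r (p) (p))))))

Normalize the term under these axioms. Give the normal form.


normal form = (h (h (h (p))))

1. (h (h (r (p) (h (r (p) (p))))))  →  (h (h (h (r (p) (p)))))
2. (h (h (h (r (p) (p)))))  →  (h (h (h (p))))


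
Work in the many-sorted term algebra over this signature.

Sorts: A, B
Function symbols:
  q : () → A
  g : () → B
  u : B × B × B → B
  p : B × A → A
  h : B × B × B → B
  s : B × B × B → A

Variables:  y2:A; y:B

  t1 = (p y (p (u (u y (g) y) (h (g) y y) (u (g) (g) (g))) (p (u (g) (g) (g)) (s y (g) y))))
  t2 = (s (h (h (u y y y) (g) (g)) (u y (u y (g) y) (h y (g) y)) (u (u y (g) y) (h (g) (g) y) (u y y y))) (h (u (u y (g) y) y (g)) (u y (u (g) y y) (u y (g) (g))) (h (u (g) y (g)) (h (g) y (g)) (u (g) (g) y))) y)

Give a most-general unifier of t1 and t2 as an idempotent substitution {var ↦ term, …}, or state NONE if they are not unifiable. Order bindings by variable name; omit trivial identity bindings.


NONE (not unifiable)

head clash or occurs-check failure — not unifiable


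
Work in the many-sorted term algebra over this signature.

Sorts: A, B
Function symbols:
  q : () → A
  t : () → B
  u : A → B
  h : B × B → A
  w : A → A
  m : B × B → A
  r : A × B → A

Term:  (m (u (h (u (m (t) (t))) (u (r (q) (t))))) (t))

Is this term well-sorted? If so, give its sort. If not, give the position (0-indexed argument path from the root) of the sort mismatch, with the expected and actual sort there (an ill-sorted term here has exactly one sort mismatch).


well-sorted; sort = A

          (t) : B
          (t) : B
        (m (t) (t)) : A
      (u (m (t) (t))) : B
          (q) : A
          (t) : B
        (r (q) (t)) : A
      (u (r (q) (t))) : B
    (h (u (m (t) (t))) (u (r (q) (t)))) : A
  (u (h (u (m (t) (t))) (u (r (q) (t))))) : B
  (t) : B
(m (u (h (u (m (t) (t))) (u (r (q) (t))))) (t)) : A


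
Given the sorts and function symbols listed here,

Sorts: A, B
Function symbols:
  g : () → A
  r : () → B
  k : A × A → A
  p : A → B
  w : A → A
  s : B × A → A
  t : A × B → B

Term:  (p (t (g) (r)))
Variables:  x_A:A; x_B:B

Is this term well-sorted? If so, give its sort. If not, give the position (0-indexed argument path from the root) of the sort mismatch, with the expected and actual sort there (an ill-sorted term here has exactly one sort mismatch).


ill-sorted at position [0]: expected A, got B

    (g) : A
    (r) : B
  (t (g) (r)) : B
(p (t (g) (r))) : ✗ arg 0 at [0] has sort B, expected A


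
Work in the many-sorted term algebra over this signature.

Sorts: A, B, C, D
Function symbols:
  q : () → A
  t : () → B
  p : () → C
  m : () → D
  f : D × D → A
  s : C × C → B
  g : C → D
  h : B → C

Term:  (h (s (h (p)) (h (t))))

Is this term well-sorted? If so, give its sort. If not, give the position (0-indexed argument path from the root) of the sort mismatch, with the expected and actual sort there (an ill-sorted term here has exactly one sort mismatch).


ill-sorted at position [0, 0, 0]: expected B, got C

      (p) : C
    (h (p)) : ✗ arg 0 at [0, 0, 0] has sort C, expected B
      (t) : B
    (h (t)) : C


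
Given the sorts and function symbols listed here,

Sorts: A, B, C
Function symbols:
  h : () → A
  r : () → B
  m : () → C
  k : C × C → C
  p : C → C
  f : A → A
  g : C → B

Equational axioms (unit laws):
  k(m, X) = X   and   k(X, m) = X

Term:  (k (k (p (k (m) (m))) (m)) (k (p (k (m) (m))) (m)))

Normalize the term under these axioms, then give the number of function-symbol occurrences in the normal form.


1. (k (k (p (k (m) (m))) (m)) (k (p (k (m) (m))) (m)))  →  (k (p (k (m) (m))) (k (p (k (m) (m))) (m)))
2. (k (p (k (m) (m))) (k (p (k (m) (m))) (m)))  →  (k (p (m)) (k (p (k (m) (m))) (m)))
3. (k (p (m)) (k (p (k (m) (m))) (m)))  →  (k (p (m)) (p (k (m) (m))))
4. (k (p (m)) (p (k (m) (m))))  →  (k (p (m)) (p (m)))
normal form: (k (p (m)) (p (m)))

size = 5


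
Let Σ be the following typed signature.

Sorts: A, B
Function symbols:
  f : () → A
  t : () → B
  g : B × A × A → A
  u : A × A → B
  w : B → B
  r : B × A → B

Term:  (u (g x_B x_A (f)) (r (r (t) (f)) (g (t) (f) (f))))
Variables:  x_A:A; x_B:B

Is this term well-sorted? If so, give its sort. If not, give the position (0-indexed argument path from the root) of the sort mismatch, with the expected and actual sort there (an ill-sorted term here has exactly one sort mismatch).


    x_B : B
    x_A : A
    (f) : A
  (g x_B x_A (f)) : A
      (t) : B
      (f) : A
    (r (t) (f)) : B
      (t) : B
      (f) : A
      (f) : A
    (g (t) (f) (f)) : A
  (r (r (t) (f)) (g (t) (f) (f))) : B
(u (g x_B x_A (f)) (r (r (t) (f)) (g (t) (f) (f)))) : ✗ arg 1 at [1] has sort B, expected A

ill-sorted at position [1]: expected A, got B


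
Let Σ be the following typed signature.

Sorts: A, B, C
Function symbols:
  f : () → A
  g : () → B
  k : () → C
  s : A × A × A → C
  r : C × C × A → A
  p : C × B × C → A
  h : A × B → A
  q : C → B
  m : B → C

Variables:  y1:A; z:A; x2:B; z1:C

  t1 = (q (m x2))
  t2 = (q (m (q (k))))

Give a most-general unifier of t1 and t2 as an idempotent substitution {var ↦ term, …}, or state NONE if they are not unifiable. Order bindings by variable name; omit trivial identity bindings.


{x2 ↦ (q (k))}


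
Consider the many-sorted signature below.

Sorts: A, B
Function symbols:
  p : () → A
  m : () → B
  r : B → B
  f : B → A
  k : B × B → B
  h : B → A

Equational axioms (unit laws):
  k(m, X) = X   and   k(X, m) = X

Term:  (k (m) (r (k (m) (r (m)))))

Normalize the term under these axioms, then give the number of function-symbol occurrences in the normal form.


1. (k (m) (r (k (m) (r (m)))))  →  (r (k (m) (r (m))))
2. (r (k (m) (r (m))))  →  (r (r (m)))
normal form: (r (r (m)))

size = 3


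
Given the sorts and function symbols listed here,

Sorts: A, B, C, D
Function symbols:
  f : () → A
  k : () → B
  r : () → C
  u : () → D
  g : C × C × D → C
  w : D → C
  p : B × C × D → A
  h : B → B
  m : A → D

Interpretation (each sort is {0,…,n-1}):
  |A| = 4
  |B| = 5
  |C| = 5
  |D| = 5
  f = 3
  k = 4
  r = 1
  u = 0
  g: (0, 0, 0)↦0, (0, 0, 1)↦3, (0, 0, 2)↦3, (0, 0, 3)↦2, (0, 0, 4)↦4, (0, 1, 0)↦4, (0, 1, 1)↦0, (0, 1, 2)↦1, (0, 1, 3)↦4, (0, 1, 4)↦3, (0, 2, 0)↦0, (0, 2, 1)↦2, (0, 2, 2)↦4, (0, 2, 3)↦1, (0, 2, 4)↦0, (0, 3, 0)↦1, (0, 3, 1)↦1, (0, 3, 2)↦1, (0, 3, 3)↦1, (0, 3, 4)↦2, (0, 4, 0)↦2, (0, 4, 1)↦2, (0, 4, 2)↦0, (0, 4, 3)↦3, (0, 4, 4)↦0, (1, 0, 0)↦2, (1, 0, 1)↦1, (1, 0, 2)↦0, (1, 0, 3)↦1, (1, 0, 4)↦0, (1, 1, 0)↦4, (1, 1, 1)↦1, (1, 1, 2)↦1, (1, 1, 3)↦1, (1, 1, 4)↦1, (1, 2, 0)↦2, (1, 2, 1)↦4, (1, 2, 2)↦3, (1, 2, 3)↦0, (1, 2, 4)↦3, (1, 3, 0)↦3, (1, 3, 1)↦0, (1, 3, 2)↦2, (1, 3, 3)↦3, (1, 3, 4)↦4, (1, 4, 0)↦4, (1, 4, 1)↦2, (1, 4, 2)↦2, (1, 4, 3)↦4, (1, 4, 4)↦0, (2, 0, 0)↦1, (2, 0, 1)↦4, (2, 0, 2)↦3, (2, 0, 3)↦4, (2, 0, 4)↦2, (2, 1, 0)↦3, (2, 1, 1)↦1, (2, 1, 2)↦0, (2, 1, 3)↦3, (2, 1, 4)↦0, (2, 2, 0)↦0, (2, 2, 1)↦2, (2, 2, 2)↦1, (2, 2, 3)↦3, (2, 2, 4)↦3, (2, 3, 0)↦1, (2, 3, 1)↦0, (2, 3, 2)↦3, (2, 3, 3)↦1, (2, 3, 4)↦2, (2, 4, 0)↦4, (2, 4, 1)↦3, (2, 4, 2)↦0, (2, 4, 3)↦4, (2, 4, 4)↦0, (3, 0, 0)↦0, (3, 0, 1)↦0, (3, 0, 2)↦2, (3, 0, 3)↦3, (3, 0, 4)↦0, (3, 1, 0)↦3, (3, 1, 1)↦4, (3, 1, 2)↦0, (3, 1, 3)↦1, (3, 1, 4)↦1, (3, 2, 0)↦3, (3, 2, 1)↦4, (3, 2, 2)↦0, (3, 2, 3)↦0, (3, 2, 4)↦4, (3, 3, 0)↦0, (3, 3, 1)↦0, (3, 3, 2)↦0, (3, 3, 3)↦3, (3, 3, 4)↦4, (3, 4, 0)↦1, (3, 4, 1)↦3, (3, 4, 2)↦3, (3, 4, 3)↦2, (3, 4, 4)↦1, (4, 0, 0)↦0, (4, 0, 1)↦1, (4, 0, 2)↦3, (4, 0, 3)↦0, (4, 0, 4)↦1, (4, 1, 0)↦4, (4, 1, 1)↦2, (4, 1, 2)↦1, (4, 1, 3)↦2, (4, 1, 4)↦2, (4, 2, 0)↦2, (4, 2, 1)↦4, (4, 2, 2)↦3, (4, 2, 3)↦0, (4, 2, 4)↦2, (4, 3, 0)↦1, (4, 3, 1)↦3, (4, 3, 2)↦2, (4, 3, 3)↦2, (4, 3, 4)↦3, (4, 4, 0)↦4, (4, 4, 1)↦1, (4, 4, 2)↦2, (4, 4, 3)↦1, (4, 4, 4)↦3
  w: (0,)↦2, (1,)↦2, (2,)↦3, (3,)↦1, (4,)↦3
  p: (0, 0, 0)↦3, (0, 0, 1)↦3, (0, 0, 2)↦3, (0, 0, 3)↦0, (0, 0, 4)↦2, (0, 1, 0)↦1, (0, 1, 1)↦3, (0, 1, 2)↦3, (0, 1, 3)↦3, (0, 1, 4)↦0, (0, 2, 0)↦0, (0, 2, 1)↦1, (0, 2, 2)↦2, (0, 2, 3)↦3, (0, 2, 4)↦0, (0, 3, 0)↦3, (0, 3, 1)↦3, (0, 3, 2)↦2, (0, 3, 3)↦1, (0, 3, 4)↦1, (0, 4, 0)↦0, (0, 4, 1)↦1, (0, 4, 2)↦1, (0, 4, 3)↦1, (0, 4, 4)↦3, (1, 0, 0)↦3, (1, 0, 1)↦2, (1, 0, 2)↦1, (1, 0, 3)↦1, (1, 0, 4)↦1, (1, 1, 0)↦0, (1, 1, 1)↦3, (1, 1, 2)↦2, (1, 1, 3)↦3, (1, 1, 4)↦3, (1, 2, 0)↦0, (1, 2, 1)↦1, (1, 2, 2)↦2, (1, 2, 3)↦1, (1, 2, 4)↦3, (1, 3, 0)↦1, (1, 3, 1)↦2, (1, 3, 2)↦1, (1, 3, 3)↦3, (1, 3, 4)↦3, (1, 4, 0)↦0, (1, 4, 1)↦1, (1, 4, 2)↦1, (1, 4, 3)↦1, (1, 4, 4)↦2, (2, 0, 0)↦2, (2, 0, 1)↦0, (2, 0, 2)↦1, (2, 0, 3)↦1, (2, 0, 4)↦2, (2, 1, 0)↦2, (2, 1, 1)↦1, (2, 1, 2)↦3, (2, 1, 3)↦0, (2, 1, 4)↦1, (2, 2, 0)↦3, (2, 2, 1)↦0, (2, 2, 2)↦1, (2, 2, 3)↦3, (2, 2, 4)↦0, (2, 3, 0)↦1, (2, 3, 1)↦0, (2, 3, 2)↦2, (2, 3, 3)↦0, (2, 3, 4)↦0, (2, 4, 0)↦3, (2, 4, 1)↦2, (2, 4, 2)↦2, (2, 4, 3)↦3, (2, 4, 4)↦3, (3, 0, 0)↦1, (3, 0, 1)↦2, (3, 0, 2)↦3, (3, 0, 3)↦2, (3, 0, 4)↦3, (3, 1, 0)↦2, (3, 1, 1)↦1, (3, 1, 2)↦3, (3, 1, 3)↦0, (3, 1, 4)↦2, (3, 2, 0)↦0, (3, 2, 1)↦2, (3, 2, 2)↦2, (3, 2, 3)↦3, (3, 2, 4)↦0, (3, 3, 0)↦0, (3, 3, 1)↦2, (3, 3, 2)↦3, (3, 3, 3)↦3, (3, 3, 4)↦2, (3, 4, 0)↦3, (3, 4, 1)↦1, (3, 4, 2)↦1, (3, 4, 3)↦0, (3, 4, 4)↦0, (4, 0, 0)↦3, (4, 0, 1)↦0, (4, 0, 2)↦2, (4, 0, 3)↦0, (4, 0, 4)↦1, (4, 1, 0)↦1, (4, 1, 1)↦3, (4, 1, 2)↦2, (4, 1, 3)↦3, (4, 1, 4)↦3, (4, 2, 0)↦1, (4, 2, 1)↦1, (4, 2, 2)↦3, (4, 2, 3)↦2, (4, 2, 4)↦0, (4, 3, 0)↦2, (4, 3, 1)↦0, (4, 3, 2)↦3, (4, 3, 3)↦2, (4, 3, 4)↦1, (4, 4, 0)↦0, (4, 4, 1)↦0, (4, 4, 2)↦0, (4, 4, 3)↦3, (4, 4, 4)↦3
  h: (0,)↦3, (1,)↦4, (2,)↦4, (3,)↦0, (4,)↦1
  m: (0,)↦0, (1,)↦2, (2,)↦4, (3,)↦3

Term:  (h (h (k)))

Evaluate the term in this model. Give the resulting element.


  k = 4
  (h (k)) = h(4,) = 1
  (h (h (k))) = h(1,) = 4

value = 4


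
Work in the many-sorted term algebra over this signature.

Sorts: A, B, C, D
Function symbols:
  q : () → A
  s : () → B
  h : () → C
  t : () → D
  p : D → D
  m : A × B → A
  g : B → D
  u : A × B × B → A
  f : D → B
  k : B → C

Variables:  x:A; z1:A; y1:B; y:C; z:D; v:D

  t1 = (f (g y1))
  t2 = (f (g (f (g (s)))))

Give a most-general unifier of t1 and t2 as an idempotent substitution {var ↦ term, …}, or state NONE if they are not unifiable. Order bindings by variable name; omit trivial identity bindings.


{y1 ↦ (f (g (s)))}


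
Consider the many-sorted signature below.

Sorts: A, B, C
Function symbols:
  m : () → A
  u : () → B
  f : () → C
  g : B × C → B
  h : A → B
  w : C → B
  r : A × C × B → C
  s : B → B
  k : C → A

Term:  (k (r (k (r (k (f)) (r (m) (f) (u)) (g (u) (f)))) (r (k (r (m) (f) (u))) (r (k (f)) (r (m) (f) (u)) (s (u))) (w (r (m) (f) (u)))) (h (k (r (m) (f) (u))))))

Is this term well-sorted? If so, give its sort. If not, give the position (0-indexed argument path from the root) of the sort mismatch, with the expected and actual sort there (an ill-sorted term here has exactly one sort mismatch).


well-sorted; sort = A

          (f) : C
        (k (f)) : A
          (m) : A
          (f) : C
          (u) : B
        (r (m) (f) (u)) : C
          (u) : B
          (f) : C
        (g (u) (f)) : B
      (r (k (f)) (r (m) (f) (u)) (g (u) (f))) : C
    (k (r (k (f)) (r (m) (f) (u)) (g (u) (f)))) : A
          (m) : A
          (f) : C
          (u) : B
        (r (m) (f) (u)) : C
      (k (r (m) (f) (u))) : A
          (f) : C
        (k (f)) : A
          (m) : A
          (f) : C
          (u) : B
        (r (m) (f) (u)) : C
          (u) : B
        (s (u)) : B
      (r (k (f)) (r (m) (f) (u)) (s (u))) : C
          (m) : A
          (f) : C
          (u) : B
        (r (m) (f) (u)) : C
      (w (r (m) (f) (u))) : B
    (r (k (r (m) (f) (u))) (r (k (f)) (r (m) (f) (u)) (s (u))) (w (r (m) (f) (u)))) : C
          (m) : A
          (f) : C
          (u) : B
        (r (m) (f) (u)) : C
      (k (r (m) (f) (u))) : A
    (h (k (r (m) (f) (u)))) : B
  (r (k (r (k (f)) (r (m) (f) (u)) (g (u) (f)))) (r (k (r (m) (f) (u))) (r (k (f)) (r (m) (f) (u)) (s (u))) (w (r (m) (f) (u)))) (h (k (r (m) (f) (u))))) : C
(k (r (k (r (k (f)) (r (m) (f) (u)) (g (u) (f)))) (r (k (r (m) (f) (u))) (r (k (f)) (r (m) (f) (u)) (s (u))) (w (r (m) (f) (u)))) (h (k (r (m) (f) (u)))))) : A
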